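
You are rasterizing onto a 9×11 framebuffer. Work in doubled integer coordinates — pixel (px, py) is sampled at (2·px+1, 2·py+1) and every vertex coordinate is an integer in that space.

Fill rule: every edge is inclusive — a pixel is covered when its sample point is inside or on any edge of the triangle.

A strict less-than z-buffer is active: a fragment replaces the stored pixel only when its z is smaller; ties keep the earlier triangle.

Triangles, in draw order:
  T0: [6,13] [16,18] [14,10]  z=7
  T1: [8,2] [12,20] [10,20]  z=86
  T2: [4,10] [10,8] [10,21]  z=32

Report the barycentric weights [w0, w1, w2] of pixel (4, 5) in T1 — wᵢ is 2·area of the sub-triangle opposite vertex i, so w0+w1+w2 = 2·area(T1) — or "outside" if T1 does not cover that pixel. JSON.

T0:
  2·area = 70  (B↔C swapped to make it positive)
  edge (6, 13)→(14, 10): d=(8,-3) inclusive
  edge (14, 10)→(16, 18): d=(2,8) inclusive
  edge (16, 18)→(6, 13): d=(-10,-5) inclusive
    (6,5)@(13, 11): e=[5,10,55] → X
    (7,5)@(15, 11): e=[11,-6,65] → .
    (3,6)@(7, 13): e=[3,62,5] → X
    (4,6)@(9, 13): e=[9,46,15] → X
    (5,6)@(11, 13): e=[15,30,25] → X
    (7,6)@(15, 13): e=[27,-2,45] → .
    (3,7)@(7, 15): e=[19,66,-15] → .
    (4,7)@(9, 15): e=[25,50,-5] → .
    (5,7)@(11, 15): e=[31,34,5] → X
    (7,7)@(15, 15): e=[43,2,25] → X
    (8,7)@(17, 15): e=[49,-14,35] → .
    (5,8)@(11, 17): e=[47,38,-15] → .
  covered (9 px):
    . . . . . . . . .
    . . . . . . . . .
    . . . . . . . . .
    . . . . . . . . .
    . . . . . . . . .
    . . . . . . X . .
    . . . X X X X . .
    . . . . . X X X .
    . . . . . . . X .
    . . . . . . . . .
    . . . . . . . . .
T1:
  2·area = 36
  edge (8, 2)→(12, 20): d=(4,18) inclusive
  edge (12, 20)→(10, 20): d=(-2,0) inclusive
  edge (10, 20)→(8, 2): d=(-2,-18) inclusive
    (4,3)@(9, 7): e=[2,26,8] → X
    (5,3)@(11, 7): e=[-34,26,44] → .
    (4,4)@(9, 9): e=[10,22,4] → X
    (5,4)@(11, 9): e=[-26,22,40] → .
    (4,5)@(9, 11): e=[18,18,0] → X  [on edge]
    (5,5)@(11, 11): e=[-18,18,36] → .
    (4,6)@(9, 13): e=[26,14,-4] → .
    (5,8)@(11, 17): e=[6,6,24] → X
    (6,8)@(13, 17): e=[-30,6,60] → .
    (5,9)@(11, 19): e=[14,2,20] → X
    (6,9)@(13, 19): e=[-22,2,56] → .
    (5,10)@(11, 21): e=[22,-2,16] → .
  covered (5 px):
    . . . . . . . . .
    . . . . . . . . .
    . . . . . . . . .
    . . . . X . . . .
    . . . . X . . . .
    . . . . X . . . .
    . . . . . . . . .
    . . . . . . . . .
    . . . . . X . . .
    . . . . . X . . .
    . . . . . . . . .
T2:
  2·area = 78
  edge (4, 10)→(10, 8): d=(6,-2) inclusive
  edge (10, 8)→(10, 21): d=(0,13) inclusive
  edge (10, 21)→(4, 10): d=(-6,-11) inclusive
    (6,3)@(13, 7): e=[0,-39,117] → .  [on edge]
    (3,4)@(7, 9): e=[0,39,39] → X  [on edge]
    (4,4)@(9, 9): e=[4,13,61] → X
    (5,4)@(11, 9): e=[8,-13,83] → .
    (0,5)@(1, 11): e=[0,117,-39] → .  [on edge]
    (2,5)@(5, 11): e=[8,65,5] → X
    (5,5)@(11, 11): e=[20,-13,71] → .
    (2,6)@(5, 13): e=[20,65,-7] → .
    (3,6)@(7, 13): e=[24,39,15] → X
    (5,6)@(11, 13): e=[32,-13,59] → .
    (3,7)@(7, 15): e=[36,39,3] → X
    (5,7)@(11, 15): e=[44,-13,47] → .
  covered (11 px):
    . . . . . . . . .
    . . . . . . . . .
    . . . . . . . . .
    . . . . . . . . .
    . . . X X . . . .
    . . X X X . . . .
    . . . X X . . . .
    . . . X X . . . .
    . . . . X . . . .
    . . . . X . . . .
    . . . . . . . . .

Result: [18,0,18]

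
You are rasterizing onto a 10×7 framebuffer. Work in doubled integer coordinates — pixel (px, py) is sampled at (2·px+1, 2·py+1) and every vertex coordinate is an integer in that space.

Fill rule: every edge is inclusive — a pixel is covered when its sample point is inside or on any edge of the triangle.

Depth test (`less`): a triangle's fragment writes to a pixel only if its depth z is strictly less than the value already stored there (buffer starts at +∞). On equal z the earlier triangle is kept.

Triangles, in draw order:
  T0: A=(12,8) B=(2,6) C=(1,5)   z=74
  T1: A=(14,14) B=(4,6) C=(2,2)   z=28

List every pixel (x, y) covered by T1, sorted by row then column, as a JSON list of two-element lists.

T0:
  2·area = 8
  edge (12, 8)→(2, 6): d=(-10,-2) inclusive
  edge (2, 6)→(1, 5): d=(-1,-1) inclusive
  edge (1, 5)→(12, 8): d=(11,3) inclusive
    (0,2)@(1, 5): e=[8,0,0] → #  [on edge]
    (1,2)@(3, 5): e=[12,2,-6] → ·
    (0,3)@(1, 7): e=[-12,-2,22] → ·
    (1,3)@(3, 7): e=[-8,0,16] → ·  [on edge]
    (3,3)@(7, 7): e=[0,4,4] → #  [on edge]
    (4,3)@(9, 7): e=[4,6,-2] → ·
    (2,4)@(5, 9): e=[-24,0,32] → ·  [on edge]
    (3,4)@(7, 9): e=[-20,2,26] → ·
    (8,4)@(17, 9): e=[0,12,-4] → ·  [on edge]
    (3,5)@(7, 11): e=[-40,0,48] → ·  [on edge]
    (4,6)@(9, 13): e=[-56,0,64] → ·  [on edge]
  covered (2 px):
    · · · · · · · · · ·
    · · · · · · · · · ·
    # · · · · · · · · ·
    · · · # · · · · · ·
    · · · · · · · · · ·
    · · · · · · · · · ·
    · · · · · · · · · ·
T1:
  2·area = 24
  edge (14, 14)→(4, 6): d=(-10,-8) inclusive
  edge (4, 6)→(2, 2): d=(-2,-4) inclusive
  edge (2, 2)→(14, 14): d=(12,12) inclusive
    (0,0)@(1, 1): e=[26,-2,0] → ·  [on edge]
    (1,1)@(3, 3): e=[22,2,0] → #  [on edge]
    (2,1)@(5, 3): e=[38,10,-24] → ·
    (1,2)@(3, 5): e=[2,-2,24] → ·
    (2,2)@(5, 5): e=[18,6,0] → #  [on edge]
    (3,2)@(7, 5): e=[34,14,-24] → ·
    (2,3)@(5, 7): e=[-2,2,24] → ·
    (3,3)@(7, 7): e=[14,10,0] → #  [on edge]
    (4,3)@(9, 7): e=[30,18,-24] → ·
    (3,4)@(7, 9): e=[-6,6,24] → ·
    (4,4)@(9, 9): e=[10,14,0] → #  [on edge]
    (5,4)@(11, 9): e=[26,22,-24] → ·
    (5,5)@(11, 11): e=[6,18,0] → #  [on edge]
    (6,6)@(13, 13): e=[2,22,0] → #  [on edge]
  covered (6 px):
    · · · · · · · · · ·
    · # · · · · · · · ·
    · · # · · · · · · ·
    · · · # · · · · · ·
    · · · · # · · · · ·
    · · · · · # · · · ·
    · · · · · · # · · ·

Answer: [[1,1],[2,2],[3,3],[4,4],[5,5],[6,6]]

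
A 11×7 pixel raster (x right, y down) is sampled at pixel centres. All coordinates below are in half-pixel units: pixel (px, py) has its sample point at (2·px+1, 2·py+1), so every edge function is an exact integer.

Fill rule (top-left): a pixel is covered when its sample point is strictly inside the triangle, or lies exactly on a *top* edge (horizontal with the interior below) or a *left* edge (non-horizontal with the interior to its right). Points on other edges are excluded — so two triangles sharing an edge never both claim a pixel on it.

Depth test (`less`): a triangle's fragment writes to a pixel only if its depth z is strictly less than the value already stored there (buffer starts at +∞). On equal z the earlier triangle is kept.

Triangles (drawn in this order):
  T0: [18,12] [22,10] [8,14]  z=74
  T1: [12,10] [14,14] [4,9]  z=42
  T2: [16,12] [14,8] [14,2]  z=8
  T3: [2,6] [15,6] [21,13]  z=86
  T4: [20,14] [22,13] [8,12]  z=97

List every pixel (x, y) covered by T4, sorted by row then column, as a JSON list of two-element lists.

T0:
  2·area = 12  (B↔C swapped to make it positive)
  edge (18, 12)→(8, 14): d=(-10,2) right/bottom  bias=-1
  edge (8, 14)→(22, 10): d=(14,-4) top-left  bias=+0
  edge (22, 10)→(18, 12): d=(-4,2) right/bottom  bias=-1
    (9,5)@(19, 11): e=[8,2,2] → #
    (10,5)@(21, 11): e=[4,10,-2] → ·
    (6,6)@(13, 13): e=[0,6,6] → ·  [on edge]
    (9,6)@(19, 13): e=[-12,30,-6] → ·
  covered (1 px):
    · · · · · · · · · · ·
    · · · · · · · · · · ·
    · · · · · · · · · · ·
    · · · · · · · · · · ·
    · · · · · · · · · · ·
    · · · · · · · · · # ·
    · · · · · · · · · · ·
T1:
  2·area = 30
  edge (12, 10)→(14, 14): d=(2,4) right/bottom  bias=-1
  edge (14, 14)→(4, 9): d=(-10,-5) top-left  bias=+0
  edge (4, 9)→(12, 10): d=(8,1) right/bottom  bias=-1
    (4,5)@(9, 11): e=[14,5,11] → #
    (5,5)@(11, 11): e=[6,15,9] → #
    (6,5)@(13, 11): e=[-2,25,7] → ·
    (4,6)@(9, 13): e=[18,-15,27] → ·
    (5,6)@(11, 13): e=[10,-5,25] → ·
    (6,6)@(13, 13): e=[2,5,23] → #
    (7,6)@(15, 13): e=[-6,15,21] → ·
  covered (3 px):
    · · · · · · · · · · ·
    · · · · · · · · · · ·
    · · · · · · · · · · ·
    · · · · · · · · · · ·
    · · · · · · · · · · ·
    · · · · # # · · · · ·
    · · · · · · # · · · ·
T2:
  2·area = 12
  edge (16, 12)→(14, 8): d=(-2,-4) top-left  bias=+0
  edge (14, 8)→(14, 2): d=(0,-6) top-left  bias=+0
  edge (14, 2)→(16, 12): d=(2,10) right/bottom  bias=-1
    (7,3)@(15, 7): e=[6,6,0] → ·  [on edge]
    (7,4)@(15, 9): e=[2,6,4] → #
    (8,4)@(17, 9): e=[10,18,-16] → ·
    (7,5)@(15, 11): e=[-2,6,8] → ·
  covered (1 px):
    · · · · · · · · · · ·
    · · · · · · · · · · ·
    · · · · · · · · · · ·
    · · · · · · · · · · ·
    · · · · · · · # · · ·
    · · · · · · · · · · ·
    · · · · · · · · · · ·
T3:
  2·area = 91
  edge (2, 6)→(15, 6): d=(13,0) top-left  bias=+0
  edge (15, 6)→(21, 13): d=(6,7) right/bottom  bias=-1
  edge (21, 13)→(2, 6): d=(-19,-7) top-left  bias=+0
    (2,3)@(5, 7): e=[13,76,2] → #
    (3,3)@(7, 7): e=[13,62,16] → #
    (4,3)@(9, 7): e=[13,48,30] → #
    (5,3)@(11, 7): e=[13,34,44] → #
    (6,3)@(13, 7): e=[13,20,58] → #
    (7,3)@(15, 7): e=[13,6,72] → #
    (8,3)@(17, 7): e=[13,-8,86] → ·
    (2,4)@(5, 9): e=[39,88,-36] → ·
    (3,4)@(7, 9): e=[39,74,-22] → ·
    (4,4)@(9, 9): e=[39,60,-8] → ·
    (5,4)@(11, 9): e=[39,46,6] → #
    (8,4)@(17, 9): e=[39,4,48] → #
    (10,6)@(21, 13): e=[91,0,0] → ·  [on edge]
  covered (12 px):
    · · · · · · · · · · ·
    · · · · · · · · · · ·
    · · · · · · · · · · ·
    · · # # # # # # · · ·
    · · · · · # # # # · ·
    · · · · · · · · # # ·
    · · · · · · · · · · ·
T4:
  2·area = 16  (B↔C swapped to make it positive)
  edge (20, 14)→(8, 12): d=(-12,-2) top-left  bias=+0
  edge (8, 12)→(22, 13): d=(14,1) right/bottom  bias=-1
  edge (22, 13)→(20, 14): d=(-2,1) right/bottom  bias=-1
    (7,6)@(15, 13): e=[2,7,7] → #
    (8,6)@(17, 13): e=[6,5,5] → #
    (9,6)@(19, 13): e=[10,3,3] → #
    (10,6)@(21, 13): e=[14,1,1] → #
  covered (4 px):
    · · · · · · · · · · ·
    · · · · · · · · · · ·
    · · · · · · · · · · ·
    · · · · · · · · · · ·
    · · · · · · · · · · ·
    · · · · · · · · · · ·
    · · · · · · · # # # #

Result: [[7,6],[8,6],[9,6],[10,6]]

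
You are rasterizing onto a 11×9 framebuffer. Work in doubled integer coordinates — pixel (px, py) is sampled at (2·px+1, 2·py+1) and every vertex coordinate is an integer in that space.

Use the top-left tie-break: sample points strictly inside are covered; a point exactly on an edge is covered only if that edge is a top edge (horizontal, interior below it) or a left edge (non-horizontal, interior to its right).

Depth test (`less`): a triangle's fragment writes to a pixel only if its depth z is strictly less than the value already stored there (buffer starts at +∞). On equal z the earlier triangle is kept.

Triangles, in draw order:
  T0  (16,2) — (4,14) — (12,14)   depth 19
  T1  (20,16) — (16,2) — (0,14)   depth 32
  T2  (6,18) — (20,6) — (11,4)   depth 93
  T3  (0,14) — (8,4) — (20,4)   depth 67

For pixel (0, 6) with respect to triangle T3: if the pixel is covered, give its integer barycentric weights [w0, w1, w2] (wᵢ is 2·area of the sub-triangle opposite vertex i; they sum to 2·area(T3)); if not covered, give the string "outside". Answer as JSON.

T0:
  2·area = 96  (B↔C swapped to make it positive)
  edge (16, 2)→(12, 14): d=(-4,12) right/bottom  bias=-1
  edge (12, 14)→(4, 14): d=(-8,0) right/bottom  bias=-1
  edge (4, 14)→(16, 2): d=(12,-12) top-left  bias=+0
    (8,0)@(17, 1): e=[-8,104,0] → .  [on edge]
    (7,1)@(15, 3): e=[8,88,0] → X  [on edge]
    (8,1)@(17, 3): e=[-16,88,24] → .
    (6,2)@(13, 5): e=[24,72,0] → X  [on edge]
    (7,2)@(15, 5): e=[0,72,24] → .  [on edge]
    (5,3)@(11, 7): e=[40,56,0] → X  [on edge]
    (7,3)@(15, 7): e=[-8,56,48] → .
    (4,4)@(9, 9): e=[56,40,0] → X  [on edge]
    (7,4)@(15, 9): e=[-16,40,72] → .
    (3,5)@(7, 11): e=[72,24,0] → X  [on edge]
    (6,5)@(13, 11): e=[0,24,72] → .  [on edge]
    (2,6)@(5, 13): e=[88,8,0] → X  [on edge]
    (1,7)@(3, 15): e=[104,-8,0] → .  [on edge]
    (0,8)@(1, 17): e=[120,-24,0] → .  [on edge]
    (5,8)@(11, 17): e=[0,-24,120] → .  [on edge]
  covered (14 px):
    . . . . . . . . . . .
    . . . . . . . X . . .
    . . . . . . X . . . .
    . . . . . X X . . . .
    . . . . X X X . . . .
    . . . X X X . . . . .
    . . X X X X . . . . .
    . . . . . . . . . . .
    . . . . . . . . . . .
T1:
  2·area = 272  (B↔C swapped to make it positive)
  edge (20, 16)→(0, 14): d=(-20,-2) top-left  bias=+0
  edge (0, 14)→(16, 2): d=(16,-12) top-left  bias=+0
  edge (16, 2)→(20, 16): d=(4,14) right/bottom  bias=-1
    (7,1)@(15, 3): e=[250,4,18] → X
    (8,1)@(17, 3): e=[254,28,-10] → .
    (6,2)@(13, 5): e=[206,12,54] → X
    (8,2)@(17, 5): e=[214,60,-2] → .
    (5,3)@(11, 7): e=[162,20,90] → X
    (8,3)@(17, 7): e=[174,92,6] → X
    (9,3)@(19, 7): e=[178,116,-22] → .
    (3,4)@(7, 9): e=[114,4,154] → X
    (4,4)@(9, 9): e=[118,28,126] → X
    (9,4)@(19, 9): e=[138,148,-14] → .
    (2,5)@(5, 11): e=[70,12,190] → X
    (9,5)@(19, 11): e=[98,180,-6] → .
  covered (34 px):
    . . . . . . . . . . .
    . . . . . . . X . . .
    . . . . . . X X . . .
    . . . . . X X X X . .
    . . . X X X X X X . .
    . . X X X X X X X . .
    . X X X X X X X X X .
    . . . . . X X X X X .
    . . . . . . . . . . .
T2:
  2·area = 136  (B↔C swapped to make it positive)
  edge (6, 18)→(11, 4): d=(5,-14) top-left  bias=+0
  edge (11, 4)→(20, 6): d=(9,2) right/bottom  bias=-1
  edge (20, 6)→(6, 18): d=(-14,12) right/bottom  bias=-1
    (5,2)@(11, 5): e=[5,9,122] → X
    (6,2)@(13, 5): e=[33,5,98] → X
    (7,2)@(15, 5): e=[61,1,74] → X
    (8,2)@(17, 5): e=[89,-3,50] → .
    (5,3)@(11, 7): e=[15,27,94] → X
    (8,3)@(17, 7): e=[99,15,22] → X
    (9,3)@(19, 7): e=[127,11,-2] → .
    (5,4)@(11, 9): e=[25,45,66] → X
    (8,4)@(17, 9): e=[109,33,-6] → .
    (4,5)@(9, 11): e=[7,67,62] → X
    (7,5)@(15, 11): e=[91,55,-10] → .
    (4,6)@(9, 13): e=[17,85,34] → X
  covered (17 px):
    . . . . . . . . . . .
    . . . . . . . . . . .
    . . . . . X X X . . .
    . . . . . X X X X . .
    . . . . . X X X . . .
    . . . . X X X . . . .
    . . . . X X . . . . .
    . . . . X . . . . . .
    . . . X . . . . . . .
T3:
  2·area = 120
  edge (0, 14)→(8, 4): d=(8,-10) top-left  bias=+0
  edge (8, 4)→(20, 4): d=(12,0) top-left  bias=+0
  edge (20, 4)→(0, 14): d=(-20,10) right/bottom  bias=-1
    (4,2)@(9, 5): e=[18,12,90] → X
    (5,2)@(11, 5): e=[38,12,70] → X
    (6,2)@(13, 5): e=[58,12,50] → X
    (7,2)@(15, 5): e=[78,12,30] → X
    (8,2)@(17, 5): e=[98,12,10] → X
    (9,2)@(19, 5): e=[118,12,-10] → .
    (3,3)@(7, 7): e=[14,36,70] → X
    (7,3)@(15, 7): e=[94,36,-10] → .
    (8,3)@(17, 7): e=[114,36,-30] → .
    (2,4)@(5, 9): e=[10,60,50] → X
    (5,4)@(11, 9): e=[70,60,-10] → .
    (6,4)@(13, 9): e=[90,60,-30] → .
  covered (15 px):
    . . . . . . . . . . .
    . . . . . . . . . . .
    . . . . X X X X X . .
    . . . X X X X . . . .
    . . X X X . . . . . .
    . X X . . . . . . . .
    X . . . . . . . . . .
    . . . . . . . . . . .
    . . . . . . . . . . .

Final: [108,10,2]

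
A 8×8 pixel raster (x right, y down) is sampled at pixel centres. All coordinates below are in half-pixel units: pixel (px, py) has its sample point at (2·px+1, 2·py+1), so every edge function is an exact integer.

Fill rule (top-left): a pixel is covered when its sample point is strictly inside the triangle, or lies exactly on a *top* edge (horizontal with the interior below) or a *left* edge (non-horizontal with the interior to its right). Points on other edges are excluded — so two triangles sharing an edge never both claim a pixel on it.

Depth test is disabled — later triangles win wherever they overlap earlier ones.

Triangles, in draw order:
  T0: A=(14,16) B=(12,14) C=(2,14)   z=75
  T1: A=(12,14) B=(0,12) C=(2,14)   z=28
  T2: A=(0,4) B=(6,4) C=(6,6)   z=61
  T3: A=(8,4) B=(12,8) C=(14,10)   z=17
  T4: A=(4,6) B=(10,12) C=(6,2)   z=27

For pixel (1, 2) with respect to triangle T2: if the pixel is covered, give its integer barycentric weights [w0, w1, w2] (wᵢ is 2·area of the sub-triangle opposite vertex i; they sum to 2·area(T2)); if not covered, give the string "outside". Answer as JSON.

T0:
  2·area = 20  (B↔C swapped to make it positive)
  edge (14, 16)→(2, 14): d=(-12,-2) top-left  bias=+0
  edge (2, 14)→(12, 14): d=(10,0) top-left  bias=+0
  edge (12, 14)→(14, 16): d=(2,2) right/bottom  bias=-1
    (0,1)@(1, 3): e=[130,-110,0] → ·  [on edge]
    (1,2)@(3, 5): e=[110,-90,0] → ·  [on edge]
    (2,3)@(5, 7): e=[90,-70,0] → ·  [on edge]
    (3,4)@(7, 9): e=[70,-50,0] → ·  [on edge]
    (4,5)@(9, 11): e=[50,-30,0] → ·  [on edge]
    (5,6)@(11, 13): e=[30,-10,0] → ·  [on edge]
    (4,7)@(9, 15): e=[2,10,8] → #
    (5,7)@(11, 15): e=[6,10,4] → #
    (6,7)@(13, 15): e=[10,10,0] → ·  [on edge]
  covered (2 px):
    · · · · · · · ·
    · · · · · · · ·
    · · · · · · · ·
    · · · · · · · ·
    · · · · · · · ·
    · · · · · · · ·
    · · · · · · · ·
    · · · · # # · ·
T1:
  2·area = 20  (B↔C swapped to make it positive)
  edge (12, 14)→(2, 14): d=(-10,0) right/bottom  bias=-1
  edge (2, 14)→(0, 12): d=(-2,-2) top-left  bias=+0
  edge (0, 12)→(12, 14): d=(12,2) right/bottom  bias=-1
    (0,6)@(1, 13): e=[10,0,10] → #  [on edge]
    (1,6)@(3, 13): e=[10,4,6] → #
    (2,6)@(5, 13): e=[10,8,2] → #
    (3,6)@(7, 13): e=[10,12,-2] → ·
    (0,7)@(1, 15): e=[-10,-4,34] → ·
    (1,7)@(3, 15): e=[-10,0,30] → ·  [on edge]
    (2,7)@(5, 15): e=[-10,4,26] → ·
  covered (3 px):
    · · · · · · · ·
    · · · · · · · ·
    · · · · · · · ·
    · · · · · · · ·
    · · · · · · · ·
    · · · · · · · ·
    # # # · · · · ·
    · · · · · · · ·
T2:
  2·area = 12
  edge (0, 4)→(6, 4): d=(6,0) top-left  bias=+0
  edge (6, 4)→(6, 6): d=(0,2) right/bottom  bias=-1
  edge (6, 6)→(0, 4): d=(-6,-2) top-left  bias=+0
    (1,2)@(3, 5): e=[6,6,0] → #  [on edge]
    (2,2)@(5, 5): e=[6,2,4] → #
    (3,2)@(7, 5): e=[6,-2,8] → ·
    (1,3)@(3, 7): e=[18,6,-12] → ·
    (2,3)@(5, 7): e=[18,2,-8] → ·
    (4,3)@(9, 7): e=[18,-6,0] → ·  [on edge]
    (7,4)@(15, 9): e=[30,-18,0] → ·  [on edge]
  covered (2 px):
    · · · · · · · ·
    · · · · · · · ·
    · # # · · · · ·
    · · · · · · · ·
    · · · · · · · ·
    · · · · · · · ·
    · · · · · · · ·
    · · · · · · · ·
T3:
  degenerate (2·area = 0) — covers nothing
T4:
  2·area = 36  (B↔C swapped to make it positive)
  edge (4, 6)→(6, 2): d=(2,-4) top-left  bias=+0
  edge (6, 2)→(10, 12): d=(4,10) right/bottom  bias=-1
  edge (10, 12)→(4, 6): d=(-6,-6) top-left  bias=+0
    (0,1)@(1, 3): e=[-18,54,0] → ·  [on edge]
    (1,2)@(3, 5): e=[-6,42,0] → ·  [on edge]
    (2,2)@(5, 5): e=[2,22,12] → #
    (3,2)@(7, 5): e=[10,2,24] → #
    (4,2)@(9, 5): e=[18,-18,36] → ·
    (2,3)@(5, 7): e=[6,30,0] → #  [on edge]
    (4,3)@(9, 7): e=[22,-10,24] → ·
    (2,4)@(5, 9): e=[10,38,-12] → ·
    (3,4)@(7, 9): e=[18,18,0] → #  [on edge]
    (4,4)@(9, 9): e=[26,-2,12] → ·
    (3,5)@(7, 11): e=[22,26,-12] → ·
    (4,5)@(9, 11): e=[30,6,0] → #  [on edge]
    (5,6)@(11, 13): e=[42,-6,0] → ·  [on edge]
    (6,7)@(13, 15): e=[54,-18,0] → ·  [on edge]
  covered (6 px):
    · · · · · · · ·
    · · · · · · · ·
    · · # # · · · ·
    · · # # · · · ·
    · · · # · · · ·
    · · · · # · · ·
    · · · · · · · ·
    · · · · · · · ·

Final: [6,0,6]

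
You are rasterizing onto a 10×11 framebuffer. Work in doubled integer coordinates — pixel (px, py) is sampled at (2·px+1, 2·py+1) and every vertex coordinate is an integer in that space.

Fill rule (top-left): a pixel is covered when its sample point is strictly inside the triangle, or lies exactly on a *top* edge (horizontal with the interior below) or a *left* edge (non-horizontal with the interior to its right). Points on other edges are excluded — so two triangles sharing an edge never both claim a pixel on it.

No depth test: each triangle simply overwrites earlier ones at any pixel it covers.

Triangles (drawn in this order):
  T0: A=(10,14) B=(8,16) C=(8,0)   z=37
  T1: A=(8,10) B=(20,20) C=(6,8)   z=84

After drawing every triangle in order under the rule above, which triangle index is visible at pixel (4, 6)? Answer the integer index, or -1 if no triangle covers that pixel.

T0:
  2·area = 32
  edge (10, 14)→(8, 16): d=(-2,2) right/bottom  bias=-1
  edge (8, 16)→(8, 0): d=(0,-16) top-left  bias=+0
  edge (8, 0)→(10, 14): d=(2,14) right/bottom  bias=-1
    (9,2)@(19, 5): e=[0,176,-144] → ·  [on edge]
    (4,3)@(9, 7): e=[16,16,0] → ·  [on edge]
    (8,3)@(17, 7): e=[0,144,-112] → ·  [on edge]
    (4,4)@(9, 9): e=[12,16,4] → #
    (5,4)@(11, 9): e=[8,48,-24] → ·
    (7,4)@(15, 9): e=[0,112,-80] → ·  [on edge]
    (4,5)@(9, 11): e=[8,16,8] → #
    (5,5)@(11, 11): e=[4,48,-20] → ·
    (6,5)@(13, 11): e=[0,80,-48] → ·  [on edge]
    (4,6)@(9, 13): e=[4,16,12] → #
    (5,6)@(11, 13): e=[0,48,-16] → ·  [on edge]
    (4,7)@(9, 15): e=[0,16,16] → ·  [on edge]
    (3,8)@(7, 17): e=[0,-16,48] → ·  [on edge]
    (2,9)@(5, 19): e=[0,-48,80] → ·  [on edge]
    (1,10)@(3, 21): e=[0,-80,112] → ·  [on edge]
    (5,10)@(11, 21): e=[-16,48,0] → ·  [on edge]
  covered (3 px):
    · · · · · · · · · ·
    · · · · · · · · · ·
    · · · · · · · · · ·
    · · · · · · · · · ·
    · · · · # · · · · ·
    · · · · # · · · · ·
    · · · · # · · · · ·
    · · · · · · · · · ·
    · · · · · · · · · ·
    · · · · · · · · · ·
    · · · · · · · · · ·
T1:
  2·area = 4  (B↔C swapped to make it positive)
  edge (8, 10)→(6, 8): d=(-2,-2) top-left  bias=+0
  edge (6, 8)→(20, 20): d=(14,12) right/bottom  bias=-1
  edge (20, 20)→(8, 10): d=(-12,-10) top-left  bias=+0
    (0,1)@(1, 3): e=[0,-10,14] → ·  [on edge]
    (1,2)@(3, 5): e=[0,-6,10] → ·  [on edge]
    (2,3)@(5, 7): e=[0,-2,6] → ·  [on edge]
    (3,4)@(7, 9): e=[0,2,2] → #  [on edge]
    (4,4)@(9, 9): e=[4,-22,22] → ·
    (3,5)@(7, 11): e=[-4,30,-22] → ·
    (4,5)@(9, 11): e=[0,6,-2] → ·  [on edge]
    (5,6)@(11, 13): e=[0,10,-6] → ·  [on edge]
    (6,7)@(13, 15): e=[0,14,-10] → ·  [on edge]
    (7,8)@(15, 17): e=[0,18,-14] → ·  [on edge]
    (8,9)@(17, 19): e=[0,22,-18] → ·  [on edge]
    (9,10)@(19, 21): e=[0,26,-22] → ·  [on edge]
  covered (1 px):
    · · · · · · · · · ·
    · · · · · · · · · ·
    · · · · · · · · · ·
    · · · · · · · · · ·
    · · · # · · · · · ·
    · · · · · · · · · ·
    · · · · · · · · · ·
    · · · · · · · · · ·
    · · · · · · · · · ·
    · · · · · · · · · ·
    · · · · · · · · · ·

Z-buffer (winner per pixel, '.' = empty):
  . . . . . . . . . .
  . . . . . . . . . .
  . . . . . . . . . .
  . . . . . . . . . .
  . . . 1 0 . . . . .
  . . . . 0 . . . . .
  . . . . 0 . . . . .
  . . . . . . . . . .
  . . . . . . . . . .
  . . . . . . . . . .
  . . . . . . . . . .

Answer: 0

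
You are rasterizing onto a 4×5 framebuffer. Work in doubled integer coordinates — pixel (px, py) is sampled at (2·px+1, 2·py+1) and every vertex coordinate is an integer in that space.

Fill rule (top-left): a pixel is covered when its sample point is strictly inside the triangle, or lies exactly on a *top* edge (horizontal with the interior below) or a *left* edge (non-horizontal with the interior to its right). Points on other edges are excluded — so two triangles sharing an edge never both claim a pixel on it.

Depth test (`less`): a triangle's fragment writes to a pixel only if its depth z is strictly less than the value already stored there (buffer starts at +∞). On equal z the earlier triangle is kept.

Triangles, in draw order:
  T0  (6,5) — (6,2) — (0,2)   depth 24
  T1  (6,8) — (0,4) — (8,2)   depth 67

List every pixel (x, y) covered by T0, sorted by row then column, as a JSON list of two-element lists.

T0:
  2·area = 18  (B↔C swapped to make it positive)
  edge (6, 5)→(0, 2): d=(-6,-3) top-left  bias=+0
  edge (0, 2)→(6, 2): d=(6,0) top-left  bias=+0
  edge (6, 2)→(6, 5): d=(0,3) right/bottom  bias=-1
    (1,1)@(3, 3): e=[3,6,9] → █
    (2,1)@(5, 3): e=[9,6,3] → █
    (3,1)@(7, 3): e=[15,6,-3] → ·
    (1,2)@(3, 5): e=[-9,18,9] → ·
    (2,2)@(5, 5): e=[-3,18,3] → ·
  covered (2 px):
    · · · ·
    · █ █ ·
    · · · ·
    · · · ·
    · · · ·
T1:
  2·area = 44
  edge (6, 8)→(0, 4): d=(-6,-4) top-left  bias=+0
  edge (0, 4)→(8, 2): d=(8,-2) top-left  bias=+0
  edge (8, 2)→(6, 8): d=(-2,6) right/bottom  bias=-1
    (2,1)@(5, 3): e=[26,2,16] → █
    (3,1)@(7, 3): e=[34,6,4] → █
    (1,2)@(3, 5): e=[6,14,24] → █
    (3,2)@(7, 5): e=[22,22,0] → ·  [on edge]
    (1,3)@(3, 7): e=[-6,30,20] → ·
    (2,3)@(5, 7): e=[2,34,8] → █
    (3,3)@(7, 7): e=[10,38,-4] → ·
    (2,4)@(5, 9): e=[-10,50,4] → ·
  covered (5 px):
    · · · ·
    · · █ █
    · █ █ ·
    · · █ ·
    · · · ·

Final: [[1,1],[2,1]]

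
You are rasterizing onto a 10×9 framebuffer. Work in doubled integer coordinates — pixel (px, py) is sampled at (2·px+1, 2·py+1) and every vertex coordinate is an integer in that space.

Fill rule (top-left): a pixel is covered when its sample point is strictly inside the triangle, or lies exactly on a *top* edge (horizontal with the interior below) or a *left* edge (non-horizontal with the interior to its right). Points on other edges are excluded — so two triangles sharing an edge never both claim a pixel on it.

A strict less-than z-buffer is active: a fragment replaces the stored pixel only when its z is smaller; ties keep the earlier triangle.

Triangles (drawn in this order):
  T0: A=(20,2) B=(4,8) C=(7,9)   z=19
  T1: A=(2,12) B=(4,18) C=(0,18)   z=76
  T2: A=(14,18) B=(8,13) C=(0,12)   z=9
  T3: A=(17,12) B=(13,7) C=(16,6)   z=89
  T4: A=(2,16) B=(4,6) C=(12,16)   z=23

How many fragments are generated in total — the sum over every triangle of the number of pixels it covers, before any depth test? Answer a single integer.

T0:
  2·area = 34  (B↔C swapped to make it positive)
  edge (20, 2)→(7, 9): d=(-13,7) right/bottom  bias=-1
  edge (7, 9)→(4, 8): d=(-3,-1) top-left  bias=+0
  edge (4, 8)→(20, 2): d=(16,-6) top-left  bias=+0
    (6,2)@(13, 5): e=[10,18,6] → X
    (7,2)@(15, 5): e=[-4,20,18] → .
    (0,3)@(1, 7): e=[68,0,-34] → .  [on edge]
    (3,3)@(7, 7): e=[26,6,2] → X
    (4,3)@(9, 7): e=[12,8,14] → X
    (5,3)@(11, 7): e=[-2,10,26] → .
    (6,3)@(13, 7): e=[-16,12,38] → .
    (3,4)@(7, 9): e=[0,0,34] → .  [on edge]
    (4,4)@(9, 9): e=[-14,2,46] → .
    (6,5)@(13, 11): e=[-68,0,102] → .  [on edge]
    (9,6)@(19, 13): e=[-136,0,170] → .  [on edge]
  covered (3 px):
    . . . . . . . . . .
    . . . . . . . . . .
    . . . . . . X . . .
    . . . X X . . . . .
    . . . . . . . . . .
    . . . . . . . . . .
    . . . . . . . . . .
    . . . . . . . . . .
    . . . . . . . . . .
T1:
  2·area = 24
  edge (2, 12)→(4, 18): d=(2,6) right/bottom  bias=-1
  edge (4, 18)→(0, 18): d=(-4,0) right/bottom  bias=-1
  edge (0, 18)→(2, 12): d=(2,-6) top-left  bias=+0
    (2,1)@(5, 3): e=[-36,60,0] → .  [on edge]
    (0,4)@(1, 9): e=[0,36,-12] → .  [on edge]
    (1,4)@(3, 9): e=[-12,36,0] → .  [on edge]
    (0,7)@(1, 15): e=[12,12,0] → X  [on edge]
    (1,7)@(3, 15): e=[0,12,12] → .  [on edge]
    (0,8)@(1, 17): e=[16,4,4] → X
    (1,8)@(3, 17): e=[4,4,16] → X
    (2,8)@(5, 17): e=[-8,4,28] → .
  covered (3 px):
    . . . . . . . . . .
    . . . . . . . . . .
    . . . . . . . . . .
    . . . . . . . . . .
    . . . . . . . . . .
    . . . . . . . . . .
    . . . . . . . . . .
    X . . . . . . . . .
    X X . . . . . . . .
T2:
  2·area = 34  (B↔C swapped to make it positive)
  edge (14, 18)→(0, 12): d=(-14,-6) top-left  bias=+0
  edge (0, 12)→(8, 13): d=(8,1) right/bottom  bias=-1
  edge (8, 13)→(14, 18): d=(6,5) right/bottom  bias=-1
    (1,6)@(3, 13): e=[4,5,25] → X
    (2,6)@(5, 13): e=[16,3,15] → X
    (3,6)@(7, 13): e=[28,1,5] → X
    (4,6)@(9, 13): e=[40,-1,-5] → .
    (1,7)@(3, 15): e=[-24,21,37] → .
    (2,7)@(5, 15): e=[-12,19,27] → .
    (3,7)@(7, 15): e=[0,17,17] → X  [on edge]
    (4,7)@(9, 15): e=[12,15,7] → X
    (5,7)@(11, 15): e=[24,13,-3] → .
    (3,8)@(7, 17): e=[-28,33,29] → .
    (4,8)@(9, 17): e=[-16,31,19] → .
  covered (5 px):
    . . . . . . . . . .
    . . . . . . . . . .
    . . . . . . . . . .
    . . . . . . . . . .
    . . . . . . . . . .
    . . . . . . . . . .
    . X X X . . . . . .
    . . . X X . . . . .
    . . . . . . . . . .
T3:
  2·area = 19
  edge (17, 12)→(13, 7): d=(-4,-5) top-left  bias=+0
  edge (13, 7)→(16, 6): d=(3,-1) top-left  bias=+0
  edge (16, 6)→(17, 12): d=(1,6) right/bottom  bias=-1
    (9,2)@(19, 5): e=[38,0,-19] → .  [on edge]
    (6,3)@(13, 7): e=[0,0,19] → X  [on edge]
    (7,3)@(15, 7): e=[10,2,7] → X
    (8,3)@(17, 7): e=[20,4,-5] → .
    (3,4)@(7, 9): e=[-38,0,57] → .  [on edge]
    (6,4)@(13, 9): e=[-8,6,21] → .
    (7,4)@(15, 9): e=[2,8,9] → X
    (8,4)@(17, 9): e=[12,10,-3] → .
    (0,5)@(1, 11): e=[-76,0,95] → .  [on edge]
    (7,5)@(15, 11): e=[-6,14,11] → .
  covered (3 px):
    . . . . . . . . . .
    . . . . . . . . . .
    . . . . . . . . . .
    . . . . . . X X . .
    . . . . . . . X . .
    . . . . . . . . . .
    . . . . . . . . . .
    . . . . . . . . . .
    . . . . . . . . . .
T4:
  2·area = 100
  edge (2, 16)→(4, 6): d=(2,-10) top-left  bias=+0
  edge (4, 6)→(12, 16): d=(8,10) right/bottom  bias=-1
  edge (12, 16)→(2, 16): d=(-10,0) right/bottom  bias=-1
    (2,0)@(5, 1): e=[0,-50,150] → .  [on edge]
    (2,4)@(5, 9): e=[16,14,70] → X
    (3,4)@(7, 9): e=[36,-6,70] → .
    (1,5)@(3, 11): e=[0,50,50] → X  [on edge]
    (3,5)@(7, 11): e=[40,10,50] → X
    (4,5)@(9, 11): e=[60,-10,50] → .
    (1,6)@(3, 13): e=[4,66,30] → X
    (4,6)@(9, 13): e=[64,6,30] → X
    (5,6)@(11, 13): e=[84,-14,30] → .
    (1,7)@(3, 15): e=[8,82,10] → X
    (5,7)@(11, 15): e=[88,2,10] → X
    (6,7)@(13, 15): e=[108,-18,10] → .
  covered (13 px):
    . . . . . . . . . .
    . . . . . . . . . .
    . . . . . . . . . .
    . . . . . . . . . .
    . . X . . . . . . .
    . X X X . . . . . .
    . X X X X . . . . .
    . X X X X X . . . .
    . . . . . . . . . .

Answer: 27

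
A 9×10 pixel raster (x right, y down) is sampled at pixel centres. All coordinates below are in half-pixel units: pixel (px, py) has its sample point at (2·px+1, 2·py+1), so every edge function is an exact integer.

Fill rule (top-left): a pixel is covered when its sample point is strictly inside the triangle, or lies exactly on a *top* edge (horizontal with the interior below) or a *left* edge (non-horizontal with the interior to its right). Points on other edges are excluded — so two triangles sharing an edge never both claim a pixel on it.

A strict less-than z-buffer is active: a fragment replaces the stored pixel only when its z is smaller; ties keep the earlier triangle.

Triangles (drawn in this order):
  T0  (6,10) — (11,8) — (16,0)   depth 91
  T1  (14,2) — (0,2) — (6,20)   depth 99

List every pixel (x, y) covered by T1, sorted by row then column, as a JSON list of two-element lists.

T0:
  2·area = 30  (B↔C swapped to make it positive)
  edge (6, 10)→(16, 0): d=(10,-10) top-left  bias=+0
  edge (16, 0)→(11, 8): d=(-5,8) right/bottom  bias=-1
  edge (11, 8)→(6, 10): d=(-5,2) right/bottom  bias=-1
    (7,0)@(15, 1): e=[0,3,27] → █  [on edge]
    (8,0)@(17, 1): e=[20,-13,23] → ·
    (6,1)@(13, 3): e=[0,9,21] → █  [on edge]
    (7,1)@(15, 3): e=[20,-7,17] → ·
    (5,2)@(11, 5): e=[0,15,15] → █  [on edge]
    (6,2)@(13, 5): e=[20,-1,11] → ·
    (4,3)@(9, 7): e=[0,21,9] → █  [on edge]
    (6,3)@(13, 7): e=[40,-11,1] → ·
    (3,4)@(7, 9): e=[0,27,3] → █  [on edge]
    (4,4)@(9, 9): e=[20,11,-1] → ·
    (5,4)@(11, 9): e=[40,-5,-5] → ·
    (2,5)@(5, 11): e=[0,33,-3] → ·  [on edge]
    (1,6)@(3, 13): e=[0,39,-9] → ·  [on edge]
    (0,7)@(1, 15): e=[0,45,-15] → ·  [on edge]
  covered (6 px):
    · · · · · · · █ ·
    · · · · · · █ · ·
    · · · · · █ · · ·
    · · · · █ █ · · ·
    · · · █ · · · · ·
    · · · · · · · · ·
    · · · · · · · · ·
    · · · · · · · · ·
    · · · · · · · · ·
    · · · · · · · · ·
T1:
  2·area = 252  (B↔C swapped to make it positive)
  edge (14, 2)→(6, 20): d=(-8,18) right/bottom  bias=-1
  edge (6, 20)→(0, 2): d=(-6,-18) top-left  bias=+0
  edge (0, 2)→(14, 2): d=(14,0) top-left  bias=+0
    (0,1)@(1, 3): e=[226,12,14] → █
    (1,1)@(3, 3): e=[190,48,14] → █
    (2,1)@(5, 3): e=[154,84,14] → █
    (3,1)@(7, 3): e=[118,120,14] → █
    (4,1)@(9, 3): e=[82,156,14] → █
    (5,1)@(11, 3): e=[46,192,14] → █
    (6,1)@(13, 3): e=[10,228,14] → █
    (7,1)@(15, 3): e=[-26,264,14] → ·
    (0,2)@(1, 5): e=[210,0,42] → █  [on edge]
    (6,2)@(13, 5): e=[-6,216,42] → ·
    (0,3)@(1, 7): e=[194,-12,70] → ·
    (1,3)@(3, 7): e=[158,24,70] → █
    (1,5)@(3, 11): e=[126,0,126] → █  [on edge]
    (2,8)@(5, 17): e=[42,0,210] → █  [on edge]
  covered (33 px):
    · · · · · · · · ·
    █ █ █ █ █ █ █ · ·
    █ █ █ █ █ █ · · ·
    · █ █ █ █ █ · · ·
    · █ █ █ █ · · · ·
    · █ █ █ █ · · · ·
    · · █ █ █ · · · ·
    · · █ █ · · · · ·
    · · █ █ · · · · ·
    · · · · · · · · ·

Result: [[0,1],[1,1],[2,1],[3,1],[4,1],[5,1],[6,1],[0,2],[1,2],[2,2],[3,2],[4,2],[5,2],[1,3],[2,3],[3,3],[4,3],[5,3],[1,4],[2,4],[3,4],[4,4],[1,5],[2,5],[3,5],[4,5],[2,6],[3,6],[4,6],[2,7],[3,7],[2,8],[3,8]]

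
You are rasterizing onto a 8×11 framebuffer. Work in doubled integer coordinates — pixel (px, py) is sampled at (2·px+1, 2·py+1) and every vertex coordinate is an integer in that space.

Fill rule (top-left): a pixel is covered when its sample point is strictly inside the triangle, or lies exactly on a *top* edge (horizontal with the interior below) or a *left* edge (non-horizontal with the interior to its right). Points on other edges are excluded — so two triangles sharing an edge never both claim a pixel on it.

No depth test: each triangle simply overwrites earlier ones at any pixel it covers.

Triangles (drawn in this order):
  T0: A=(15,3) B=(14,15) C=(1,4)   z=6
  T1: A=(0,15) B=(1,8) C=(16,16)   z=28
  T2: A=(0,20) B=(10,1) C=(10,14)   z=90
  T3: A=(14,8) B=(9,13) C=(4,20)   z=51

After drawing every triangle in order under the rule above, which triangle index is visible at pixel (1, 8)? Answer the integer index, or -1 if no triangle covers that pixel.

T0:
  2·area = 167
  edge (15, 3)→(14, 15): d=(-1,12) right/bottom  bias=-1
  edge (14, 15)→(1, 4): d=(-13,-11) top-left  bias=+0
  edge (1, 4)→(15, 3): d=(14,-1) top-left  bias=+0
    (7,1)@(15, 3): e=[0,167,0] → .  [on edge]
    (1,2)@(3, 5): e=[142,9,16] → X
    (2,2)@(5, 5): e=[118,31,18] → X
    (3,2)@(7, 5): e=[94,53,20] → X
    (4,2)@(9, 5): e=[70,75,22] → X
    (5,2)@(11, 5): e=[46,97,24] → X
    (6,2)@(13, 5): e=[22,119,26] → X
    (7,2)@(15, 5): e=[-2,141,28] → .
    (1,3)@(3, 7): e=[140,-17,44] → .
    (2,3)@(5, 7): e=[116,5,46] → X
    (7,3)@(15, 7): e=[-4,115,56] → .
    (2,4)@(5, 9): e=[114,-21,74] → .
  covered (18 px):
    . . . . . . . .
    . . . . . . . .
    . X X X X X X .
    . . X X X X X .
    . . . X X X X .
    . . . . . X X .
    . . . . . . X .
    . . . . . . . .
    . . . . . . . .
    . . . . . . . .
    . . . . . . . .
T1:
  2·area = 113
  edge (0, 15)→(1, 8): d=(1,-7) top-left  bias=+0
  edge (1, 8)→(16, 16): d=(15,8) right/bottom  bias=-1
  edge (16, 16)→(0, 15): d=(-16,-1) top-left  bias=+0
    (0,4)@(1, 9): e=[1,15,97] → X
    (1,4)@(3, 9): e=[15,-1,99] → .
    (0,5)@(1, 11): e=[3,45,65] → X
    (1,5)@(3, 11): e=[17,29,67] → X
    (2,5)@(5, 11): e=[31,13,69] → X
    (3,5)@(7, 11): e=[45,-3,71] → .
    (0,6)@(1, 13): e=[5,75,33] → X
    (3,6)@(7, 13): e=[47,27,39] → X
    (4,6)@(9, 13): e=[61,11,41] → X
    (5,6)@(11, 13): e=[75,-5,43] → .
    (0,7)@(1, 15): e=[7,105,1] → X
    (5,7)@(11, 15): e=[77,25,11] → X
  covered (16 px):
    . . . . . . . .
    . . . . . . . .
    . . . . . . . .
    . . . . . . . .
    X . . . . . . .
    X X X . . . . .
    X X X X X . . .
    X X X X X X X .
    . . . . . . . .
    . . . . . . . .
    . . . . . . . .
T2:
  2·area = 130
  edge (0, 20)→(10, 1): d=(10,-19) top-left  bias=+0
  edge (10, 1)→(10, 14): d=(0,13) right/bottom  bias=-1
  edge (10, 14)→(0, 20): d=(-10,6) right/bottom  bias=-1
    (4,1)@(9, 3): e=[1,13,116] → X
    (5,1)@(11, 3): e=[39,-13,104] → .
    (4,2)@(9, 5): e=[21,13,96] → X
    (5,2)@(11, 5): e=[59,-13,84] → .
    (3,3)@(7, 7): e=[3,39,88] → X
    (5,3)@(11, 7): e=[79,-13,64] → .
    (3,4)@(7, 9): e=[23,39,68] → X
    (5,4)@(11, 9): e=[99,-13,44] → .
    (2,5)@(5, 11): e=[5,65,60] → X
    (5,5)@(11, 11): e=[119,-13,24] → .
    (7,5)@(15, 11): e=[195,-65,0] → .  [on edge]
    (2,6)@(5, 13): e=[25,65,40] → X
    (2,8)@(5, 17): e=[65,65,0] → .  [on edge]
  covered (17 px):
    . . . . . . . .
    . . . . X . . .
    . . . . X . . .
    . . . X X . . .
    . . . X X . . .
    . . X X X . . .
    . . X X X . . .
    . X X X . . . .
    . X . . . . . .
    X . . . . . . .
    . . . . . . . .
T3:
  2·area = 10  (B↔C swapped to make it positive)
  edge (14, 8)→(4, 20): d=(-10,12) right/bottom  bias=-1
  edge (4, 20)→(9, 13): d=(5,-7) top-left  bias=+0
  edge (9, 13)→(14, 8): d=(5,-5) top-left  bias=+0
    (7,3)@(15, 7): e=[-2,12,0] → .  [on edge]
    (6,4)@(13, 9): e=[2,8,0] → X  [on edge]
    (7,4)@(15, 9): e=[-22,22,10] → .
    (5,5)@(11, 11): e=[6,4,0] → X  [on edge]
    (6,5)@(13, 11): e=[-18,18,10] → .
    (4,6)@(9, 13): e=[10,0,0] → X  [on edge]
    (5,6)@(11, 13): e=[-14,14,10] → .
    (3,7)@(7, 15): e=[14,-4,0] → .  [on edge]
    (4,7)@(9, 15): e=[-10,10,10] → .
    (2,8)@(5, 17): e=[18,-8,0] → .  [on edge]
    (1,9)@(3, 19): e=[22,-12,0] → .  [on edge]
    (0,10)@(1, 21): e=[26,-16,0] → .  [on edge]
  covered (3 px):
    . . . . . . . .
    . . . . . . . .
    . . . . . . . .
    . . . . . . . .
    . . . . . . X .
    . . . . . X . .
    . . . . X . . .
    . . . . . . . .
    . . . . . . . .
    . . . . . . . .
    . . . . . . . .

Z-buffer (winner per pixel, '.' = empty):
  . . . . . . . .
  . . . . 2 . . .
  . 0 0 0 2 0 0 .
  . . 0 2 2 0 0 .
  1 . . 2 2 0 3 .
  1 1 2 2 2 3 0 .
  1 1 2 2 3 . 0 .
  1 2 2 2 1 1 1 .
  . 2 . . . . . .
  2 . . . . . . .
  . . . . . . . .

Result: 2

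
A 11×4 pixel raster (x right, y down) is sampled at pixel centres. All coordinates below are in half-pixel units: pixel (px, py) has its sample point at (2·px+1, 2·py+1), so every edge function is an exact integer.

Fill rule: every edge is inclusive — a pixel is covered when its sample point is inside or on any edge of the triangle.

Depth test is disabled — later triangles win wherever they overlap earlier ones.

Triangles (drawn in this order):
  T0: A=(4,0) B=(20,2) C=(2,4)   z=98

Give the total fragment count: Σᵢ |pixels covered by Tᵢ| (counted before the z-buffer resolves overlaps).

T0:
  2·area = 68
  edge (4, 0)→(20, 2): d=(16,2) inclusive
  edge (20, 2)→(2, 4): d=(-18,2) inclusive
  edge (2, 4)→(4, 0): d=(2,-4) inclusive
    (2,0)@(5, 1): e=[14,48,6] → X
    (3,0)@(7, 1): e=[10,44,14] → X
    (4,0)@(9, 1): e=[6,40,22] → X
    (5,0)@(11, 1): e=[2,36,30] → X
    (6,0)@(13, 1): e=[-2,32,38] → .
    (1,1)@(3, 3): e=[50,16,2] → X
    (5,1)@(11, 3): e=[34,0,34] → X  [on edge]
    (6,1)@(13, 3): e=[30,-4,42] → .
    (1,2)@(3, 5): e=[82,-20,6] → .
    (2,2)@(5, 5): e=[78,-24,14] → .
    (3,2)@(7, 5): e=[74,-28,22] → .
    (4,2)@(9, 5): e=[70,-32,30] → .
  covered (9 px):
    . . X X X X . . . . .
    . X X X X X . . . . .
    . . . . . . . . . . .
    . . . . . . . . . . .

Answer: 9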